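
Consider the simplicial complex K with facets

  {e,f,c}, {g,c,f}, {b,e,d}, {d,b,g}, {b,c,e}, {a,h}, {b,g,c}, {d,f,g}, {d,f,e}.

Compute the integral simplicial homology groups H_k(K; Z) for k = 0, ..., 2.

H_0 = Z^2,  H_1 = 0,  H_2 = Z.

We work with the vertex ordering a < b < c < d < e < f < g < h. The simplices of K, each written with vertices in increasing order, are:

  0-simplices (8): a, b, c, d, e, f, g, h
  1-simplices (13): ah, bc, bd, be, bg, ce, cf, cg, de, df, dg, ef, fg
  2-simplices (8): bce, bcg, bde, bdg, cef, cfg, def, dfg

giving chain groups C_0 ≅ Z^8, C_1 ≅ Z^13, C_2 ≅ Z^8.

Boundary ∂_1: C_1 → C_0 maps an edge to its endpoints' difference, ∂[p,q] = q − p. For instance
  ∂df = f − d.
The 8×13 boundary matrix has rank 6 and Smith normal form diag(1,1,1,1,1,1).

The boundary map ∂_2: C_2 → C_1 maps a triangle to the signed sum of its edges. For instance
  ∂bcg = cg − bg + bc,
  ∂bde = de − be + bd.
The 13×8 boundary matrix has rank 7 and Smith normal form diag(1,1,1,1,1,1,1).

Reading off H_k = ker ∂_k / im ∂_{k+1}:

  H_0: rank C_0 − rank ∂_1 = 8 − 6 = 2, and the invariant factors of ∂_1 are all 1, so H_0 = Z^2.
  H_1: rank ker ∂_1 − rank ∂_2 = (13 − 6) − 7 = 0, and the invariant factors of ∂_2 are all 1, so H_1 = 0.
  H_2: rank ker ∂_2 − rank ∂_3 = (8 − 7) − 0 = 1, and there is no ∂_3, so H_2 = Z.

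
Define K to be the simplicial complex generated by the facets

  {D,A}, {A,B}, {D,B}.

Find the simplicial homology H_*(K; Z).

Order the vertices as A < B < D. Listing each simplex with vertices in this order, K has dimension 1 with simplices:

  0-simplices (3): A, B, D
  1-simplices (3): AB, AD, BD

Hence C_0 ≅ Z^3, C_1 ≅ Z^3.

The boundary map ∂_1: C_1 → C_0 is given by ∂[p,q] = [q] − [p]. For instance
  ∂AD = D − A.
The resulting 3×3 matrix has rank 2, and its Smith normal form has invariant factors (1,1).

Now H_k = ker ∂_k / im ∂_{k+1}, so:

  H_0: rank C_0 − rank ∂_1 = 3 − 2 = 1, and the invariant factors of ∂_1 are all 1, so H_0 ≅ Z.
  H_1: rank ker ∂_1 − rank ∂_2 = (3 − 2) − 0 = 1, and there is no ∂_2, so H_1 ≅ Z.

(K is a triangulation of the circle S^1.)

H_0 = Z,  H_1 = Z.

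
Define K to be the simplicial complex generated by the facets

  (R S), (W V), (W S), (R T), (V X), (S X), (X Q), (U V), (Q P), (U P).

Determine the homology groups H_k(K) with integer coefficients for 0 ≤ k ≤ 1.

H_0 = Z,  H_1 = Z^2.

Order the vertices as P < Q < R < S < T < U < V < W < X. Listing each simplex with vertices in this order, K has dimension 1 with simplices:

  0-simplices (9): P, Q, R, S, T, U, V, W, X
  1-simplices (10): PQ, PU, QX, RS, RT, SW, SX, UV, VW, VX

giving chain groups C_0 ≅ Z^9, C_1 ≅ Z^10.

The boundary map ∂_1: C_1 → C_0 sends each edge [p,q] (with p < q) to q − p.
The 9×10 boundary matrix has rank 8 and Smith normal form diag(1,1,1,1,1,1,1,1).

Now H_k = ker ∂_k / im ∂_{k+1}, so:

  H_0: rank C_0 − rank ∂_1 = 9 − 8 = 1, and the invariant factors of ∂_1 are all 1, so H_0 = Z.
  H_1: rank ker ∂_1 − rank ∂_2 = (10 − 8) − 0 = 2, and there is no ∂_2, so H_1 = Z^2.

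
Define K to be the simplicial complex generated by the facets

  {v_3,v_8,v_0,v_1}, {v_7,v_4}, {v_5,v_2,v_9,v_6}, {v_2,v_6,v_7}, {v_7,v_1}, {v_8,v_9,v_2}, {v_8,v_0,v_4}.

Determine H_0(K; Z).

H_0 ≅ Z.

Take the total order v_0 < v_1 < v_2 < v_3 < v_4 < v_5 < v_6 < v_7 < v_8 < v_9 on the vertex set. Then K (dimension 3) consists of the simplices:

  0-simplices (10): [v_0], [v_1], [v_2], [v_3], [v_4], [v_5], [v_6], [v_7], [v_8], [v_9]
  1-simplices (20): (20 of them)
  2-simplices (11): (11 of them)
  3-simplices (2): [v_0,v_1,v_3,v_8], [v_2,v_5,v_6,v_9]

giving chain groups C_0 ≅ Z^10, C_1 ≅ Z^20, C_2 ≅ Z^11, C_3 ≅ Z^2.

The boundary map ∂_1: C_1 → C_0 sends each edge [p,q] (with p < q) to q − p. For instance
  ∂[v_0,v_3] = [v_3] − [v_0].
As a 10×20 matrix over Z this has rank 9, with invariant factors (1,1,1,1,1,1,1,1,1).

Boundary ∂_2: C_2 → C_1 sends each 2-simplex [p,q,r] to [q,r] − [p,r] + [p,q]. For instance
  ∂[v_0,v_1,v_8] = [v_1,v_8] − [v_0,v_8] + [v_0,v_1],
  ∂[v_5,v_6,v_9] = [v_6,v_9] − [v_5,v_9] + [v_5,v_6].
The resulting 20×11 matrix has rank 9, and its Smith normal form has invariant factors (1,1,1,1,1,1,1,1,1).

The boundary map ∂_3: C_3 → C_2 sends each 3-simplex σ to the alternating sum Σ_i (−1)^i (σ with its i-th vertex removed). For instance
  ∂[v_2,v_5,v_6,v_9] = [v_5,v_6,v_9] − [v_2,v_6,v_9] + [v_2,v_5,v_9] − [v_2,v_5,v_6],
  ∂[v_0,v_1,v_3,v_8] = [v_1,v_3,v_8] − [v_0,v_3,v_8] + [v_0,v_1,v_8] − [v_0,v_1,v_3].
As a 11×2 matrix over Z this has rank 2, with invariant factors (1,1).

Computing H_k = (kernel of ∂_k) / (image of ∂_{k+1}):

  H_0: rank C_0 − rank ∂_1 = 10 − 9 = 1, and the invariant factors of ∂_1 are all 1, so H_0 = Z.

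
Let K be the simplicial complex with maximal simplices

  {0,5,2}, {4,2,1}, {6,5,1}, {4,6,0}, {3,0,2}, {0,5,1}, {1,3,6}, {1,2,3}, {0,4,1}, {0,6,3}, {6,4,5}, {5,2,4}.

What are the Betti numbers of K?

Fix the vertex order 0 < 1 < 2 < 3 < 4 < 5 < 6 and write every simplex with vertices in increasing order. Then dim K = 2 and the simplices of K are:

  0-simplices (7): [0], [1], [2], [3], [4], [5], [6]
  1-simplices (18): [0,1], [0,2], [0,3], [0,4], [0,5], [0,6], [1,2], [1,3], [1,4], [1,5], [1,6], [2,3], [2,4], [2,5], [3,6], [4,5], [4,6], [5,6]
  2-simplices (12): [0,1,4], [0,1,5], [0,2,3], [0,2,5], [0,3,6], [0,4,6], [1,2,3], [1,2,4], [1,3,6], [1,5,6], [2,4,5], [4,5,6]

so the chain groups are C_0 ≅ Z^7, C_1 ≅ Z^18, C_2 ≅ Z^12.

The boundary map ∂_1: C_1 → C_0 maps an edge to its endpoints' difference, ∂[p,q] = q − p.
As a 7×18 matrix over Z this has rank 6, with invariant factors (1,1,1,1,1,1).

Boundary ∂_2: C_2 → C_1 maps a triangle to the signed sum of its edges. For instance
  ∂[0,4,6] = [4,6] − [0,6] + [0,4],
  ∂[0,2,5] = [2,5] − [0,5] + [0,2].
This gives a 18×12 integer matrix of rank 12; reducing to Smith normal form yields diagonal entries (1,1,1,1,1,1,1,1,1,1,1,2).

Now H_k = ker ∂_k / im ∂_{k+1}, so:

  H_0: rank C_0 − rank ∂_1 = 7 − 6 = 1, and the invariant factors of ∂_1 are all 1, so H_0 ≅ Z.
  H_1: rank ker ∂_1 − rank ∂_2 = (18 − 6) − 12 = 0, and ∂_2 has invariant factor 2 > 1, so H_1 ≅ Z/2.
  H_2: rank ker ∂_2 − rank ∂_3 = (12 − 12) − 0 = 0, and there is no ∂_3, so H_2 ≅ 0.

(K is a triangulation of the real projective plane RP^2.)

Hence the Betti numbers are b_0 = 1, b_1 = 0, b_2 = 0.

b_0 = 1, b_1 = 0, b_2 = 0.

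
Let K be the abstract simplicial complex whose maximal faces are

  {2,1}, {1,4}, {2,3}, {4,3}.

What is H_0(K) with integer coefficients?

H_0 = Z.

Order the vertices as 1 < 2 < 3 < 4. Listing each simplex with vertices in this order, K has dimension 1 with simplices:

  0-simplices (4): [1], [2], [3], [4]
  1-simplices (4): [1,2], [1,4], [2,3], [3,4]

Hence C_0 ≅ Z^4, C_1 ≅ Z^4.

∂_1: C_1 → C_0 sends each edge [p,q] (with p < q) to q − p. For instance
  ∂[1,4] = [4] − [1].
As a 4×4 matrix over Z this has rank 3, with invariant factors (1,1,1).

Now H_k = ker ∂_k / im ∂_{k+1}, so:

  H_0: rank C_0 − rank ∂_1 = 4 − 3 = 1, and the invariant factors of ∂_1 are all 1, so H_0 ≅ Z.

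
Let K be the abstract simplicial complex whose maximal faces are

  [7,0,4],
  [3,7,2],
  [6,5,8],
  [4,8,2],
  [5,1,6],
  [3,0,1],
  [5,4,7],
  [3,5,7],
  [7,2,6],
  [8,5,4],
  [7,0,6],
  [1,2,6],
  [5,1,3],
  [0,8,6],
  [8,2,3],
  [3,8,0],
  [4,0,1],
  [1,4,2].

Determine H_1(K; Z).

K has 9 vertices, 27 edges, 18 triangles.
rank ∂_1 = 8, rank ∂_2 = 17 ⇒ b_1 = 27 − 8 − 17 = 2; all invariant factors of ∂_2 are 1 so no torsion. So H_1 = Z^2.

H_1 = Z^2.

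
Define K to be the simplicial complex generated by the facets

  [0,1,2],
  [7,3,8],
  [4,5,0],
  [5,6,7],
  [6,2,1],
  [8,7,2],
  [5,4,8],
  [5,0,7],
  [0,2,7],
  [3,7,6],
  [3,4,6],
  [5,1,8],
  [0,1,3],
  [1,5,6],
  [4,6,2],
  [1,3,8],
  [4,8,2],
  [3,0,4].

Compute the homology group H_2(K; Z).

Take the total order 0 < 1 < 2 < 3 < 4 < 5 < 6 < 7 < 8 on the vertex set. Then K (dimension 2) consists of the simplices:

  0-simplices (9): [0], [1], [2], [3], [4], [5], [6], [7], [8]
  1-simplices (27): (27 of them)
  2-simplices (18): [0,1,2], [0,1,3], [0,2,7], [0,3,4], [0,4,5], [0,5,7], [1,2,6], [1,3,8], [1,5,6], [1,5,8], [2,4,6], [2,4,8], [2,7,8], [3,4,6], [3,6,7], [3,7,8], [4,5,8], [5,6,7]

giving chain groups C_0 ≅ Z^9, C_1 ≅ Z^27, C_2 ≅ Z^18.

∂_1: C_1 → C_0 sends each edge [p,q] (with p < q) to q − p. For instance
  ∂[4,5] = [5] − [4].
As a 9×27 matrix over Z this has rank 8, with invariant factors (1,1,1,1,1,1,1,1).

∂_2: C_2 → C_1 maps a triangle to the signed sum of its edges. For instance
  ∂[0,1,3] = [1,3] − [0,3] + [0,1],
  ∂[0,1,2] = [1,2] − [0,2] + [0,1].
As a 27×18 matrix over Z this has rank 17, with invariant factors (1,1,1,1,1,1,1,1,1,1,1,1,1,1,1,1,1).

Reading off H_k = ker ∂_k / im ∂_{k+1}:

  H_2: rank ker ∂_2 − rank ∂_3 = (18 − 17) − 0 = 1, and there is no ∂_3, so H_2 = Z.

(K is a triangulation of the torus T^2.)

H_2 ≅ Z.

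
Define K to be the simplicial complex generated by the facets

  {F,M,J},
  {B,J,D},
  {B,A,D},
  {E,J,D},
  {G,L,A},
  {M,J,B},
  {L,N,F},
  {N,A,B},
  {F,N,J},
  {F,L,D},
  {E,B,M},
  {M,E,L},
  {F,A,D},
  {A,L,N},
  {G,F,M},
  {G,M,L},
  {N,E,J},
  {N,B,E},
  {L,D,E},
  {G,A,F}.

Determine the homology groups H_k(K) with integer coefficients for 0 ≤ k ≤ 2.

H_0 ≅ Z,  H_1 ≅ Z × Z/2,  H_2 = 0.

Take the total order A < B < D < E < F < G < J < L < M < N on the vertex set. Then K (dimension 2) consists of the simplices:

  0-simplices (10): A, B, D, E, F, G, J, L, M, N
  1-simplices (30): AB, AD, AF, AG, AL, AN, BD, BE, BJ, BM, BN, DE, DF, DJ, DL, EJ, EL, EM, EN, FG, FJ, FL, FM, FN, GL, GM, JM, JN, LM, LN
  2-simplices (20): ABD, ABN, ADF, AFG, AGL, ALN, BDJ, BEM, BEN, BJM, DEJ, DEL, DFL, EJN, ELM, FGM, FJM, FJN, FLN, GLM

Hence C_0 ≅ Z^10, C_1 ≅ Z^30, C_2 ≅ Z^20.

Boundary ∂_1: C_1 → C_0 maps an edge to its endpoints' difference, ∂[p,q] = q − p. For instance
  ∂FM = M − F.
This gives a 10×30 integer matrix of rank 9; reducing to Smith normal form yields diagonal entries (1,1,1,1,1,1,1,1,1).

Boundary ∂_2: C_2 → C_1 maps a triangle to the signed sum of its edges. For instance
  ∂AFG = FG − AG + AF,
  ∂FGM = GM − FM + FG.
As a 30×20 matrix over Z this has rank 20, with invariant factors (1,1,1,1,1,1,1,1,1,1,1,1,1,1,1,1,1,1,1,2).

Now H_k = ker ∂_k / im ∂_{k+1}, so:

  H_0: rank C_0 − rank ∂_1 = 10 − 9 = 1, and the invariant factors of ∂_1 are all 1, so H_0 = Z.
  H_1: rank ker ∂_1 − rank ∂_2 = (30 − 9) − 20 = 1, and ∂_2 has invariant factor 2 > 1, so H_1 = Z × Z/2.
  H_2: rank ker ∂_2 − rank ∂_3 = (20 − 20) − 0 = 0, and there is no ∂_3, so H_2 = 0.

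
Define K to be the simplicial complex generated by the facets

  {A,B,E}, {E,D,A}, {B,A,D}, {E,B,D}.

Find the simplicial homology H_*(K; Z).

We work with the vertex ordering A < B < D < E. The simplices of K, each written with vertices in increasing order, are:

  0-simplices (4): A, B, D, E
  1-simplices (6): AB, AD, AE, BD, BE, DE
  2-simplices (4): ABD, ABE, ADE, BDE

giving chain groups C_0 ≅ Z^4, C_1 ≅ Z^6, C_2 ≅ Z^4.

The boundary map ∂_1: C_1 → C_0 maps an edge to its endpoints' difference, ∂[p,q] = q − p. For instance
  ∂AE = E − A.
As a 4×6 matrix over Z this has rank 3, with invariant factors (1,1,1).

The boundary map ∂_2: C_2 → C_1 acts by ∂[p,q,r] = [q,r] − [p,r] + [p,q]. For instance
  ∂BDE = DE − BE + BD,
  ∂ABE = BE − AE + AB.
As a 6×4 matrix over Z this has rank 3, with invariant factors (1,1,1).

Reading off H_k = ker ∂_k / im ∂_{k+1}:

  H_0: rank C_0 − rank ∂_1 = 4 − 3 = 1, and the invariant factors of ∂_1 are all 1, so H_0 = Z.
  H_1: rank ker ∂_1 − rank ∂_2 = (6 − 3) − 3 = 0, and the invariant factors of ∂_2 are all 1, so H_1 = 0.
  H_2: rank ker ∂_2 − rank ∂_3 = (4 − 3) − 0 = 1, and there is no ∂_3, so H_2 = Z.

(K is a triangulation of the 2-sphere S^2.)

H_0 = Z,  H_1 = 0,  H_2 = Z.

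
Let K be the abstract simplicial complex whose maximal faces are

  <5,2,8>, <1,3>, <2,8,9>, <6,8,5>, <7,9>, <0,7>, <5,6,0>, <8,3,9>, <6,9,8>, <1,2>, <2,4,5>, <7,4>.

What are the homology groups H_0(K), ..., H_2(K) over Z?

Order the vertices as 0 < 1 < 2 < 3 < 4 < 5 < 6 < 7 < 8 < 9. Listing each simplex with vertices in this order, K has dimension 2 with simplices:

  0-simplices (10): [0], [1], [2], [3], [4], [5], [6], [7], [8], [9]
  1-simplices (19): [0,5], [0,6], [0,7], [1,2], [1,3], [2,4], [2,5], [2,8], [2,9], [3,8], [3,9], [4,5], [4,7], [5,6], [5,8], [6,8], [6,9], [7,9], [8,9]
  2-simplices (7): [0,5,6], [2,4,5], [2,5,8], [2,8,9], [3,8,9], [5,6,8], [6,8,9]

so the chain groups are C_0 ≅ Z^10, C_1 ≅ Z^19, C_2 ≅ Z^7.

∂_1: C_1 → C_0 maps an edge to its endpoints' difference, ∂[p,q] = q − p.
As a 10×19 matrix over Z this has rank 9, with invariant factors (1,1,1,1,1,1,1,1,1).

∂_2: C_2 → C_1 sends each 2-simplex [p,q,r] to [q,r] − [p,r] + [p,q]. For instance
  ∂[3,8,9] = [8,9] − [3,9] + [3,8],
  ∂[5,6,8] = [6,8] − [5,8] + [5,6].
The 19×7 boundary matrix has rank 7 and Smith normal form diag(1,1,1,1,1,1,1).

Now H_k = ker ∂_k / im ∂_{k+1}, so:

  H_0: rank C_0 − rank ∂_1 = 10 − 9 = 1, and the invariant factors of ∂_1 are all 1, so H_0 ≅ Z.
  H_1: rank ker ∂_1 − rank ∂_2 = (19 − 9) − 7 = 3, and the invariant factors of ∂_2 are all 1, so H_1 ≅ Z^3.
  H_2: rank ker ∂_2 − rank ∂_3 = (7 − 7) − 0 = 0, and there is no ∂_3, so H_2 ≅ 0.

H_0 = Z,  H_1 = Z^3,  H_2 = 0.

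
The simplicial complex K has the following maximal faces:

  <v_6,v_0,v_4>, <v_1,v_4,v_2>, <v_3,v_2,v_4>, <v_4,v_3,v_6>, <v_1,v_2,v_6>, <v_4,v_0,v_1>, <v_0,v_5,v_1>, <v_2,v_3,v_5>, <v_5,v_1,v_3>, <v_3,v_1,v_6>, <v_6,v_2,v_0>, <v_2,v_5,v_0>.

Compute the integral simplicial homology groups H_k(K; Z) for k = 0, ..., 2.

Take the total order v_0 < v_1 < v_2 < v_3 < v_4 < v_5 < v_6 on the vertex set. Then K (dimension 2) consists of the simplices:

  0-simplices (7): [v_0], [v_1], [v_2], [v_3], [v_4], [v_5], [v_6]
  1-simplices (18): (18 of them)
  2-simplices (12): (12 of them)

giving chain groups C_0 ≅ Z^7, C_1 ≅ Z^18, C_2 ≅ Z^12.

The boundary map ∂_1: C_1 → C_0 maps an edge to its endpoints' difference, ∂[p,q] = q − p.
As a 7×18 matrix over Z this has rank 6, with invariant factors (1,1,1,1,1,1).

∂_2: C_2 → C_1 sends each 2-simplex [p,q,r] to [q,r] − [p,r] + [p,q]. For instance
  ∂[v_1,v_2,v_4] = [v_2,v_4] − [v_1,v_4] + [v_1,v_2],
  ∂[v_1,v_3,v_5] = [v_3,v_5] − [v_1,v_5] + [v_1,v_3].
The 18×12 boundary matrix has rank 12 and Smith normal form diag(1,1,1,1,1,1,1,1,1,1,1,2).

Reading off H_k = ker ∂_k / im ∂_{k+1}:

  H_0: rank C_0 − rank ∂_1 = 7 − 6 = 1, and the invariant factors of ∂_1 are all 1, so H_0 ≅ Z.
  H_1: rank ker ∂_1 − rank ∂_2 = (18 − 6) − 12 = 0, and ∂_2 has invariant factor 2 > 1, so H_1 ≅ Z_2.
  H_2: rank ker ∂_2 − rank ∂_3 = (12 − 12) − 0 = 0, and there is no ∂_3, so H_2 ≅ 0.

As a check, the Euler characteristic is 7 − 18 + 12 = 1, which agrees with 1 − 0 + 0 = 1.

H_0 = Z,  H_1 = Z_2,  H_2 = 0.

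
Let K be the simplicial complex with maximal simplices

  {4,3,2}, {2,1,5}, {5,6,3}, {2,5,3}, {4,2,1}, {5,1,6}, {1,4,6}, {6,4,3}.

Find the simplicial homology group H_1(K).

H_1 ≅ 0.

Fix the vertex order 1 < 2 < 3 < 4 < 5 < 6 and write every simplex with vertices in increasing order. Then dim K = 2 and the simplices of K are:

  0-simplices (6): [1], [2], [3], [4], [5], [6]
  1-simplices (12): [1,2], [1,4], [1,5], [1,6], [2,3], [2,4], [2,5], [3,4], [3,5], [3,6], [4,6], [5,6]
  2-simplices (8): [1,2,4], [1,2,5], [1,4,6], [1,5,6], [2,3,4], [2,3,5], [3,4,6], [3,5,6]

Hence C_0 ≅ Z^6, C_1 ≅ Z^12, C_2 ≅ Z^8.

The boundary map ∂_1: C_1 → C_0 is given by ∂[p,q] = [q] − [p]. For instance
  ∂[4,6] = [6] − [4].
The 6×12 boundary matrix has rank 5 and Smith normal form diag(1,1,1,1,1).

∂_2: C_2 → C_1 sends each 2-simplex [p,q,r] to [q,r] − [p,r] + [p,q]. For instance
  ∂[3,5,6] = [5,6] − [3,6] + [3,5],
  ∂[1,2,4] = [2,4] − [1,4] + [1,2].
As a 12×8 matrix over Z this has rank 7, with invariant factors (1,1,1,1,1,1,1).

Reading off H_k = ker ∂_k / im ∂_{k+1}:

  H_1: rank ker ∂_1 − rank ∂_2 = (12 − 5) − 7 = 0, and the invariant factors of ∂_2 are all 1, so H_1 = 0.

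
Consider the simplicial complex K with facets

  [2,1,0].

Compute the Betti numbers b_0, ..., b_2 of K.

We work with the vertex ordering 0 < 1 < 2. The simplices of K, each written with vertices in increasing order, are:

  0-simplices (3): [0], [1], [2]
  1-simplices (3): [0,1], [0,2], [1,2]
  2-simplices (1): [0,1,2]

giving chain groups C_0 ≅ Z^3, C_1 ≅ Z^3, C_2 ≅ Z^1.

The boundary map ∂_1: C_1 → C_0 is given by ∂[p,q] = [q] − [p].
As a 3×3 matrix over Z this has rank 2, with invariant factors (1,1).

The boundary map ∂_2: C_2 → C_1 maps a triangle to the signed sum of its edges. For instance
  ∂[0,1,2] = [1,2] − [0,2] + [0,1].
The 3×1 boundary matrix has rank 1 and Smith normal form diag(1).

From H_k ≅ ker(∂_k) / im(∂_{k+1}) we obtain:

  H_0: rank C_0 − rank ∂_1 = 3 − 2 = 1, and the invariant factors of ∂_1 are all 1, so H_0 ≅ Z.
  H_1: rank ker ∂_1 − rank ∂_2 = (3 − 2) − 1 = 0, and the invariant factors of ∂_2 are all 1, so H_1 ≅ 0.
  H_2: rank ker ∂_2 − rank ∂_3 = (1 − 1) − 0 = 0, and there is no ∂_3, so H_2 ≅ 0.

As a check, the Euler characteristic is 3 − 3 + 1 = 1, which agrees with 1 − 0 + 0 = 1.
(K is a triangulation of the 2-simplex.)

Hence the Betti numbers are b_0 = 1, b_1 = 0, b_2 = 0.

b_0 = 1, b_1 = 0, b_2 = 0.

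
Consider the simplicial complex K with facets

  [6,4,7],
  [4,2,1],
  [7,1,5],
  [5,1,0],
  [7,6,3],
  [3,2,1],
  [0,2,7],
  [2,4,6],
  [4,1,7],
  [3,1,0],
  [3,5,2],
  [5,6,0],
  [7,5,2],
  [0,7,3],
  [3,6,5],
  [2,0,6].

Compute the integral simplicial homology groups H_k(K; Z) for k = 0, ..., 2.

H_0 ≅ Z,  H_1 ≅ Z^2,  H_2 ≅ Z.

Take the total order 0 < 1 < 2 < 3 < 4 < 5 < 6 < 7 on the vertex set. Then K (dimension 2) consists of the simplices:

  0-simplices (8): [0], [1], [2], [3], [4], [5], [6], [7]
  1-simplices (24): (24 of them)
  2-simplices (16): [0,1,3], [0,1,5], [0,2,6], [0,2,7], [0,3,7], [0,5,6], [1,2,3], [1,2,4], [1,4,7], [1,5,7], [2,3,5], [2,4,6], [2,5,7], [3,5,6], [3,6,7], [4,6,7]

giving chain groups C_0 ≅ Z^8, C_1 ≅ Z^24, C_2 ≅ Z^16.

Boundary ∂_1: C_1 → C_0 maps an edge to its endpoints' difference, ∂[p,q] = q − p. For instance
  ∂[0,7] = [7] − [0].
This gives a 8×24 integer matrix of rank 7; reducing to Smith normal form yields diagonal entries (1,1,1,1,1,1,1).

Boundary ∂_2: C_2 → C_1 acts by ∂[p,q,r] = [q,r] − [p,r] + [p,q]. For instance
  ∂[0,5,6] = [5,6] − [0,6] + [0,5],
  ∂[1,2,3] = [2,3] − [1,3] + [1,2].
The 24×16 boundary matrix has rank 15 and Smith normal form diag(1,1,1,1,1,1,1,1,1,1,1,1,1,1,1).

From H_k ≅ ker(∂_k) / im(∂_{k+1}) we obtain:

  H_0: rank C_0 − rank ∂_1 = 8 − 7 = 1, and the invariant factors of ∂_1 are all 1, so H_0 = Z.
  H_1: rank ker ∂_1 − rank ∂_2 = (24 − 7) − 15 = 2, and the invariant factors of ∂_2 are all 1, so H_1 = Z^2.
  H_2: rank ker ∂_2 − rank ∂_3 = (16 − 15) − 0 = 1, and there is no ∂_3, so H_2 = Z.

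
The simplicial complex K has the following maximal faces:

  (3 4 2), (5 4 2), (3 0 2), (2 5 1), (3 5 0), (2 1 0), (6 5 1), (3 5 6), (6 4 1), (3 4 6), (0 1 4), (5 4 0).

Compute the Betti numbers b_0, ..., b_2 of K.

We work with the vertex ordering 0 < 1 < 2 < 3 < 4 < 5 < 6. The simplices of K, each written with vertices in increasing order, are:

  0-simplices (7): [0], [1], [2], [3], [4], [5], [6]
  1-simplices (18): [0,1], [0,2], [0,3], [0,4], [0,5], [1,2], [1,4], [1,5], [1,6], [2,3], [2,4], [2,5], [3,4], [3,5], [3,6], [4,5], [4,6], [5,6]
  2-simplices (12): [0,1,2], [0,1,4], [0,2,3], [0,3,5], [0,4,5], [1,2,5], [1,4,6], [1,5,6], [2,3,4], [2,4,5], [3,4,6], [3,5,6]

Hence C_0 ≅ Z^7, C_1 ≅ Z^18, C_2 ≅ Z^12.

∂_1: C_1 → C_0 sends each edge [p,q] (with p < q) to q − p. For instance
  ∂[1,2] = [2] − [1].
This gives a 7×18 integer matrix of rank 6; reducing to Smith normal form yields diagonal entries (1,1,1,1,1,1).

Boundary ∂_2: C_2 → C_1 acts by ∂[p,q,r] = [q,r] − [p,r] + [p,q]. For instance
  ∂[0,1,4] = [1,4] − [0,4] + [0,1],
  ∂[3,5,6] = [5,6] − [3,6] + [3,5].
The 18×12 boundary matrix has rank 12 and Smith normal form diag(1,1,1,1,1,1,1,1,1,1,1,2).

Now H_k = ker ∂_k / im ∂_{k+1}, so:

  H_0: rank C_0 − rank ∂_1 = 7 − 6 = 1, and the invariant factors of ∂_1 are all 1, so H_0 = Z.
  H_1: rank ker ∂_1 − rank ∂_2 = (18 − 6) − 12 = 0, and ∂_2 has invariant factor 2 > 1, so H_1 = Z/2.
  H_2: rank ker ∂_2 − rank ∂_3 = (12 − 12) − 0 = 0, and there is no ∂_3, so H_2 = 0.

As a check, the Euler characteristic is 7 − 18 + 12 = 1, which agrees with 1 − 0 + 0 = 1.
(K is a triangulation of the real projective plane RP^2.)

Hence the Betti numbers are b_0 = 1, b_1 = 0, b_2 = 0.

b_0 = 1, b_1 = 0, b_2 = 0.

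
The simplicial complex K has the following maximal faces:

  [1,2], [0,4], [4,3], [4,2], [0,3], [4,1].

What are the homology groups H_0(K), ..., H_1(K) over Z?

We work with the vertex ordering 0 < 1 < 2 < 3 < 4. The simplices of K, each written with vertices in increasing order, are:

  0-simplices (5): [0], [1], [2], [3], [4]
  1-simplices (6): [0,3], [0,4], [1,2], [1,4], [2,4], [3,4]

so the chain groups are C_0 ≅ Z^5, C_1 ≅ Z^6.

∂_1: C_1 → C_0 is given by ∂[p,q] = [q] − [p].
The 5×6 boundary matrix has rank 4 and Smith normal form diag(1,1,1,1).

From H_k ≅ ker(∂_k) / im(∂_{k+1}) we obtain:

  H_0: rank C_0 − rank ∂_1 = 5 − 4 = 1, and the invariant factors of ∂_1 are all 1, so H_0 ≅ Z.
  H_1: rank ker ∂_1 − rank ∂_2 = (6 − 4) − 0 = 2, and there is no ∂_2, so H_1 ≅ Z^2.

As a check, the Euler characteristic is 5 − 6 = -1, which agrees with 1 − 2 = -1.

H_0 = Z,  H_1 = Z^2.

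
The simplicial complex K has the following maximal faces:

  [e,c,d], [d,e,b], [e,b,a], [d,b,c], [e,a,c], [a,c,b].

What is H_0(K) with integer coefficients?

H_0 ≅ Z.

K has 5 vertices, 9 edges, 6 triangles.
rank ∂_0 = 0, rank ∂_1 = 4 ⇒ b_0 = 5 − 0 − 4 = 1; all invariant factors of ∂_1 are 1 so no torsion. So H_0 = Z.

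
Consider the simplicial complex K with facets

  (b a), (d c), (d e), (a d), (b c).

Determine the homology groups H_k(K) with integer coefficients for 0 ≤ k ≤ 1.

H_0 ≅ Z,  H_1 ≅ Z.

Fix the vertex order a < b < c < d < e and write every simplex with vertices in increasing order. Then dim K = 1 and the simplices of K are:

  0-simplices (5): a, b, c, d, e
  1-simplices (5): ab, ad, bc, cd, de

so the chain groups are C_0 ≅ Z^5, C_1 ≅ Z^5.

Boundary ∂_1: C_1 → C_0 is given by ∂[p,q] = [q] − [p]. For instance
  ∂ab = b − a.
This gives a 5×5 integer matrix of rank 4; reducing to Smith normal form yields diagonal entries (1,1,1,1).

Now H_k = ker ∂_k / im ∂_{k+1}, so:

  H_0: rank C_0 − rank ∂_1 = 5 − 4 = 1, and the invariant factors of ∂_1 are all 1, so H_0 = Z.
  H_1: rank ker ∂_1 − rank ∂_2 = (5 − 4) − 0 = 1, and there is no ∂_2, so H_1 = Z.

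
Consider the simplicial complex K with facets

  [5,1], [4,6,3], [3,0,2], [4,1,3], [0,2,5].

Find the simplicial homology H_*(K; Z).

H_0 = Z,  H_1 = Z,  H_2 = 0.

K has 7 vertices, 11 edges, 4 triangles.
rank ∂_0 = 0, rank ∂_1 = 6 ⇒ b_0 = 7 − 0 − 6 = 1; all invariant factors of ∂_1 are 1 so no torsion. So H_0 ≅ Z.
rank ∂_1 = 6, rank ∂_2 = 4 ⇒ b_1 = 11 − 6 − 4 = 1; all invariant factors of ∂_2 are 1 so no torsion. So H_1 ≅ Z.
rank ∂_2 = 4, rank ∂_3 = 0 ⇒ b_2 = 4 − 4 − 0 = 0. So H_2 ≅ 0.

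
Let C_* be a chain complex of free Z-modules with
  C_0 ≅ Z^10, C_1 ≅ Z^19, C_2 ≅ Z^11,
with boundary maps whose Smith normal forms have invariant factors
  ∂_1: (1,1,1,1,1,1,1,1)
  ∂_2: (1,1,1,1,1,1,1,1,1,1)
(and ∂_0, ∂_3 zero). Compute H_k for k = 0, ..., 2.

H_0 ≅ Z^2,  H_1 ≅ Z,  H_2 ≅ Z.

H_0: b_0 = 10 − 0 − 8 = 2; torsion from ∂_1 factors > 1: none. So H_0 ≅ Z^2.
H_1: b_1 = 19 − 8 − 10 = 1; torsion from ∂_2 factors > 1: none. So H_1 ≅ Z.
H_2: b_2 = 11 − 10 − 0 = 1; torsion from ∂_3 factors > 1: none. So H_2 ≅ Z.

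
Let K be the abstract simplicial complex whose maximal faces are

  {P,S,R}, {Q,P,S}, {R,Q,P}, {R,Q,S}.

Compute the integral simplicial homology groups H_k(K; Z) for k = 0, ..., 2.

H_0 ≅ Z,  H_1 = 0,  H_2 ≅ Z.

Fix the vertex order P < Q < R < S and write every simplex with vertices in increasing order. Then dim K = 2 and the simplices of K are:

  0-simplices (4): P, Q, R, S
  1-simplices (6): PQ, PR, PS, QR, QS, RS
  2-simplices (4): PQR, PQS, PRS, QRS

so the chain groups are C_0 ≅ Z^4, C_1 ≅ Z^6, C_2 ≅ Z^4.

The boundary map ∂_1: C_1 → C_0 sends each edge [p,q] (with p < q) to q − p.
This gives a 4×6 integer matrix of rank 3; reducing to Smith normal form yields diagonal entries (1,1,1).

∂_2: C_2 → C_1 sends each 2-simplex [p,q,r] to [q,r] − [p,r] + [p,q]. For instance
  ∂PQR = QR − PR + PQ,
  ∂PRS = RS − PS + PR.
This gives a 6×4 integer matrix of rank 3; reducing to Smith normal form yields diagonal entries (1,1,1).

From H_k ≅ ker(∂_k) / im(∂_{k+1}) we obtain:

  H_0: rank C_0 − rank ∂_1 = 4 − 3 = 1, and the invariant factors of ∂_1 are all 1, so H_0 ≅ Z.
  H_1: rank ker ∂_1 − rank ∂_2 = (6 − 3) − 3 = 0, and the invariant factors of ∂_2 are all 1, so H_1 ≅ 0.
  H_2: rank ker ∂_2 − rank ∂_3 = (4 − 3) − 0 = 1, and there is no ∂_3, so H_2 ≅ Z.

As a check, the Euler characteristic is 4 − 6 + 4 = 2, which agrees with 1 − 0 + 1 = 2.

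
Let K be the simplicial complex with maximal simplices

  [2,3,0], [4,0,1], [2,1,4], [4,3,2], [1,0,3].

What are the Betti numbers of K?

K has 5 vertices, 10 edges, 5 triangles.
rank ∂_0 = 0, rank ∂_1 = 4 ⇒ b_0 = 5 − 0 − 4 = 1; all invariant factors of ∂_1 are 1 so no torsion. So H_0 = Z.
rank ∂_1 = 4, rank ∂_2 = 5 ⇒ b_1 = 10 − 4 − 5 = 1; all invariant factors of ∂_2 are 1 so no torsion. So H_1 = Z.
rank ∂_2 = 5, rank ∂_3 = 0 ⇒ b_2 = 5 − 5 − 0 = 0. So H_2 = 0.

b_0 = 1, b_1 = 1, b_2 = 0.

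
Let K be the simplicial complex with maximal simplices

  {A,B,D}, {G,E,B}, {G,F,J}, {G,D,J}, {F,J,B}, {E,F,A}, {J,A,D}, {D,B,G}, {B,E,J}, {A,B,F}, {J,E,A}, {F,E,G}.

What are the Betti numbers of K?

Take the total order A < B < D < E < F < G < J on the vertex set. Then K (dimension 2) consists of the simplices:

  0-simplices (7): A, B, D, E, F, G, J
  1-simplices (18): AB, AD, AE, AF, AJ, BD, BE, BF, BG, BJ, DG, DJ, EF, EG, EJ, FG, FJ, GJ
  2-simplices (12): ABD, ABF, ADJ, AEF, AEJ, BDG, BEG, BEJ, BFJ, DGJ, EFG, FGJ

so the chain groups are C_0 ≅ Z^7, C_1 ≅ Z^18, C_2 ≅ Z^12.

∂_1: C_1 → C_0 is given by ∂[p,q] = [q] − [p]. For instance
  ∂BJ = J − B.
As a 7×18 matrix over Z this has rank 6, with invariant factors (1,1,1,1,1,1).

∂_2: C_2 → C_1 sends each 2-simplex [p,q,r] to [q,r] − [p,r] + [p,q]. For instance
  ∂BDG = DG − BG + BD,
  ∂ABF = BF − AF + AB.
This gives a 18×12 integer matrix of rank 12; reducing to Smith normal form yields diagonal entries (1,1,1,1,1,1,1,1,1,1,1,2).

Reading off H_k = ker ∂_k / im ∂_{k+1}:

  H_0: rank C_0 − rank ∂_1 = 7 − 6 = 1, and the invariant factors of ∂_1 are all 1, so H_0 ≅ Z.
  H_1: rank ker ∂_1 − rank ∂_2 = (18 − 6) − 12 = 0, and ∂_2 has invariant factor 2 > 1, so H_1 ≅ Z/2.
  H_2: rank ker ∂_2 − rank ∂_3 = (12 − 12) − 0 = 0, and there is no ∂_3, so H_2 ≅ 0.

Hence the Betti numbers are b_0 = 1, b_1 = 0, b_2 = 0.

b_0 = 1, b_1 = 0, b_2 = 0.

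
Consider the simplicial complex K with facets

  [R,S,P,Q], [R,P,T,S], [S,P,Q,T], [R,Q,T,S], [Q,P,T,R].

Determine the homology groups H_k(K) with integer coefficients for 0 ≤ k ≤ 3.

H_0 ≅ Z,  H_1 = 0,  H_2 = 0,  H_3 ≅ Z.

K has 5 vertices, 10 edges, 10 triangles, 5 3-simplices.
rank ∂_0 = 0, rank ∂_1 = 4 ⇒ b_0 = 5 − 0 − 4 = 1; all invariant factors of ∂_1 are 1 so no torsion. So H_0 ≅ Z.
rank ∂_1 = 4, rank ∂_2 = 6 ⇒ b_1 = 10 − 4 − 6 = 0; all invariant factors of ∂_2 are 1 so no torsion. So H_1 ≅ 0.
rank ∂_2 = 6, rank ∂_3 = 4 ⇒ b_2 = 10 − 6 − 4 = 0; all invariant factors of ∂_3 are 1 so no torsion. So H_2 ≅ 0.
rank ∂_3 = 4, rank ∂_4 = 0 ⇒ b_3 = 5 − 4 − 0 = 1. So H_3 ≅ Z.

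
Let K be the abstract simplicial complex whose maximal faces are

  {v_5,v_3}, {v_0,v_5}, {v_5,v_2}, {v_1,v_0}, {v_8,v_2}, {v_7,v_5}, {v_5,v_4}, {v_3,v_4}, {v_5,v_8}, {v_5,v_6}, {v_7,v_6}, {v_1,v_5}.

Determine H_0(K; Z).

K has 9 vertices, 12 edges.
rank ∂_0 = 0, rank ∂_1 = 8 ⇒ b_0 = 9 − 0 − 8 = 1; all invariant factors of ∂_1 are 1 so no torsion. So H_0 ≅ Z.

H_0 ≅ Z.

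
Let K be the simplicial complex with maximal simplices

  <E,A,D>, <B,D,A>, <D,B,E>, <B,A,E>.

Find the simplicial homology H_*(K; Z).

H_0 ≅ Z,  H_1 = 0,  H_2 ≅ Z.

K has 4 vertices, 6 edges, 4 triangles.
rank ∂_0 = 0, rank ∂_1 = 3 ⇒ b_0 = 4 − 0 − 3 = 1; all invariant factors of ∂_1 are 1 so no torsion. So H_0 = Z.
rank ∂_1 = 3, rank ∂_2 = 3 ⇒ b_1 = 6 − 3 − 3 = 0; all invariant factors of ∂_2 are 1 so no torsion. So H_1 = 0.
rank ∂_2 = 3, rank ∂_3 = 0 ⇒ b_2 = 4 − 3 − 0 = 1. So H_2 = Z.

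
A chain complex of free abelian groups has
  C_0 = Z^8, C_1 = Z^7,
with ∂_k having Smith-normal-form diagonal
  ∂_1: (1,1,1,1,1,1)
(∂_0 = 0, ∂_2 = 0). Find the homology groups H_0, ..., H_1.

H_0 ≅ Z^2,  H_1 ≅ Z.

H_0: b_0 = 8 − 0 − 6 = 2; torsion from ∂_1 factors > 1: none. So H_0 ≅ Z^2.
H_1: b_1 = 7 − 6 − 0 = 1; torsion from ∂_2 factors > 1: none. So H_1 ≅ Z.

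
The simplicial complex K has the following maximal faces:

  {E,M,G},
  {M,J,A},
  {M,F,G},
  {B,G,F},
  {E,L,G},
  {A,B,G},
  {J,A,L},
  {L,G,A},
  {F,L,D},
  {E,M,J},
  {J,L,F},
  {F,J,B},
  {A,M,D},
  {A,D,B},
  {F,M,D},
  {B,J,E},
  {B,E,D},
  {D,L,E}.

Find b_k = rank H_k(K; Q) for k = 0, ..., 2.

b_0 = 1, b_1 = 2, b_2 = 1.

We work with the vertex ordering A < B < D < E < F < G < J < L < M. The simplices of K, each written with vertices in increasing order, are:

  0-simplices (9): A, B, D, E, F, G, J, L, M
  1-simplices (27): AB, AD, AG, AJ, AL, AM, BD, BE, BF, BG, BJ, DE, DF, DL, DM, EG, EJ, EL, EM, FG, FJ, FL, FM, GL, GM, JL, JM
  2-simplices (18): ABD, ABG, ADM, AGL, AJL, AJM, BDE, BEJ, BFG, BFJ, DEL, DFL, DFM, EGL, EGM, EJM, FGM, FJL

so the chain groups are C_0 ≅ Z^9, C_1 ≅ Z^27, C_2 ≅ Z^18.

∂_1: C_1 → C_0 sends each edge [p,q] (with p < q) to q − p.
This gives a 9×27 integer matrix of rank 8; reducing to Smith normal form yields diagonal entries (1,1,1,1,1,1,1,1).

Boundary ∂_2: C_2 → C_1 acts by ∂[p,q,r] = [q,r] − [p,r] + [p,q]. For instance
  ∂EGL = GL − EL + EG,
  ∂AGL = GL − AL + AG.
As a 27×18 matrix over Z this has rank 17, with invariant factors (1,1,1,1,1,1,1,1,1,1,1,1,1,1,1,1,1).

Now H_k = ker ∂_k / im ∂_{k+1}, so:

  H_0: rank C_0 − rank ∂_1 = 9 − 8 = 1, and the invariant factors of ∂_1 are all 1, so H_0 ≅ Z.
  H_1: rank ker ∂_1 − rank ∂_2 = (27 − 8) − 17 = 2, and the invariant factors of ∂_2 are all 1, so H_1 ≅ Z^2.
  H_2: rank ker ∂_2 − rank ∂_3 = (18 − 17) − 0 = 1, and there is no ∂_3, so H_2 ≅ Z.

(K is a triangulation of the torus T^2.)

Hence the Betti numbers are b_0 = 1, b_1 = 2, b_2 = 1.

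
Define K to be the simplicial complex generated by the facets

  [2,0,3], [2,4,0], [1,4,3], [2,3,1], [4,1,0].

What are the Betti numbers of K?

K has 5 vertices, 10 edges, 5 triangles.
rank ∂_0 = 0, rank ∂_1 = 4 ⇒ b_0 = 5 − 0 − 4 = 1; all invariant factors of ∂_1 are 1 so no torsion. So H_0 ≅ Z.
rank ∂_1 = 4, rank ∂_2 = 5 ⇒ b_1 = 10 − 4 − 5 = 1; all invariant factors of ∂_2 are 1 so no torsion. So H_1 ≅ Z.
rank ∂_2 = 5, rank ∂_3 = 0 ⇒ b_2 = 5 − 5 − 0 = 0. So H_2 ≅ 0.

b_0 = 1, b_1 = 1, b_2 = 0.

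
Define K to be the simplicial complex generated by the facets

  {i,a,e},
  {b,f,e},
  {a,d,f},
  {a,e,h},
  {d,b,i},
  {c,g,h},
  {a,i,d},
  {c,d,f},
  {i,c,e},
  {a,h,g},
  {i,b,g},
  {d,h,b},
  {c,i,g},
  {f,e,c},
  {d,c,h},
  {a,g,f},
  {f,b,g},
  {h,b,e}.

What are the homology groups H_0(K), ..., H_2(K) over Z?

H_0 ≅ Z,  H_1 ≅ Z^2,  H_2 ≅ Z.

We work with the vertex ordering a < b < c < d < e < f < g < h < i. The simplices of K, each written with vertices in increasing order, are:

  0-simplices (9): a, b, c, d, e, f, g, h, i
  1-simplices (27): ad, ae, af, ag, ah, ai, bd, be, bf, bg, bh, bi, cd, ce, cf, cg, ch, ci, df, dh, di, ef, eh, ei, fg, gh, gi
  2-simplices (18): adf, adi, aeh, aei, afg, agh, bdh, bdi, bef, beh, bfg, bgi, cdf, cdh, cef, cei, cgh, cgi

so the chain groups are C_0 ≅ Z^9, C_1 ≅ Z^27, C_2 ≅ Z^18.

Boundary ∂_1: C_1 → C_0 is given by ∂[p,q] = [q] − [p].
As a 9×27 matrix over Z this has rank 8, with invariant factors (1,1,1,1,1,1,1,1).

Boundary ∂_2: C_2 → C_1 maps a triangle to the signed sum of its edges. For instance
  ∂aei = ei − ai + ae,
  ∂bgi = gi − bi + bg.
As a 27×18 matrix over Z this has rank 17, with invariant factors (1,1,1,1,1,1,1,1,1,1,1,1,1,1,1,1,1).

Now H_k = ker ∂_k / im ∂_{k+1}, so:

  H_0: rank C_0 − rank ∂_1 = 9 − 8 = 1, and the invariant factors of ∂_1 are all 1, so H_0 = Z.
  H_1: rank ker ∂_1 − rank ∂_2 = (27 − 8) − 17 = 2, and the invariant factors of ∂_2 are all 1, so H_1 = Z^2.
  H_2: rank ker ∂_2 − rank ∂_3 = (18 − 17) − 0 = 1, and there is no ∂_3, so H_2 = Z.

As a check, the Euler characteristic is 9 − 27 + 18 = 0, which agrees with 1 − 2 + 1 = 0.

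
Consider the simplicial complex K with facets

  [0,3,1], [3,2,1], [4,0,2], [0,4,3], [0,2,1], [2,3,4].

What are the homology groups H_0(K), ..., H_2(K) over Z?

Order the vertices as 0 < 1 < 2 < 3 < 4. Listing each simplex with vertices in this order, K has dimension 2 with simplices:

  0-simplices (5): [0], [1], [2], [3], [4]
  1-simplices (9): [0,1], [0,2], [0,3], [0,4], [1,2], [1,3], [2,3], [2,4], [3,4]
  2-simplices (6): [0,1,2], [0,1,3], [0,2,4], [0,3,4], [1,2,3], [2,3,4]

Hence C_0 ≅ Z^5, C_1 ≅ Z^9, C_2 ≅ Z^6.

Boundary ∂_1: C_1 → C_0 sends each edge [p,q] (with p < q) to q − p.
As a 5×9 matrix over Z this has rank 4, with invariant factors (1,1,1,1).

Boundary ∂_2: C_2 → C_1 maps a triangle to the signed sum of its edges. For instance
  ∂[0,1,2] = [1,2] − [0,2] + [0,1],
  ∂[0,3,4] = [3,4] − [0,4] + [0,3].
This gives a 9×6 integer matrix of rank 5; reducing to Smith normal form yields diagonal entries (1,1,1,1,1).

Reading off H_k = ker ∂_k / im ∂_{k+1}:

  H_0: rank C_0 − rank ∂_1 = 5 − 4 = 1, and the invariant factors of ∂_1 are all 1, so H_0 = Z.
  H_1: rank ker ∂_1 − rank ∂_2 = (9 − 4) − 5 = 0, and the invariant factors of ∂_2 are all 1, so H_1 = 0.
  H_2: rank ker ∂_2 − rank ∂_3 = (6 − 5) − 0 = 1, and there is no ∂_3, so H_2 = Z.

H_0 ≅ Z,  H_1 = 0,  H_2 ≅ Z.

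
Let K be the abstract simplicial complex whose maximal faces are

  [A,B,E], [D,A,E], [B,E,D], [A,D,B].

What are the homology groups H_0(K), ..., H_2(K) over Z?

H_0 = Z,  H_1 = 0,  H_2 = Z.

K has 4 vertices, 6 edges, 4 triangles.
rank ∂_0 = 0, rank ∂_1 = 3 ⇒ b_0 = 4 − 0 − 3 = 1; all invariant factors of ∂_1 are 1 so no torsion. So H_0 = Z.
rank ∂_1 = 3, rank ∂_2 = 3 ⇒ b_1 = 6 − 3 − 3 = 0; all invariant factors of ∂_2 are 1 so no torsion. So H_1 = 0.
rank ∂_2 = 3, rank ∂_3 = 0 ⇒ b_2 = 4 − 3 − 0 = 1. So H_2 = Z.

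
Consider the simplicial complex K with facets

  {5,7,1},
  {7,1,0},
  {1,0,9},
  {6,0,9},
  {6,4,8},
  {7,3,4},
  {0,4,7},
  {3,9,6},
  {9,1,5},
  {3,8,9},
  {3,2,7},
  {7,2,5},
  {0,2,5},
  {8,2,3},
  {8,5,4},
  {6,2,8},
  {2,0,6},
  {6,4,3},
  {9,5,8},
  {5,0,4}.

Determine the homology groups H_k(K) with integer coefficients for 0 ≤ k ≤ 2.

Take the total order 0 < 1 < 2 < 3 < 4 < 5 < 6 < 7 < 8 < 9 on the vertex set. Then K (dimension 2) consists of the simplices:

  0-simplices (10): [0], [1], [2], [3], [4], [5], [6], [7], [8], [9]
  1-simplices (30): (30 of them)
  2-simplices (20): (20 of them)

Hence C_0 ≅ Z^10, C_1 ≅ Z^30, C_2 ≅ Z^20.

∂_1: C_1 → C_0 sends each edge [p,q] (with p < q) to q − p. For instance
  ∂[1,5] = [5] − [1].
This gives a 10×30 integer matrix of rank 9; reducing to Smith normal form yields diagonal entries (1,1,1,1,1,1,1,1,1).

∂_2: C_2 → C_1 sends each 2-simplex [p,q,r] to [q,r] − [p,r] + [p,q]. For instance
  ∂[3,6,9] = [6,9] − [3,9] + [3,6],
  ∂[0,1,7] = [1,7] − [0,7] + [0,1].
The 30×20 boundary matrix has rank 20 and Smith normal form diag(1,1,1,1,1,1,1,1,1,1,1,1,1,1,1,1,1,1,1,2).

Now H_k = ker ∂_k / im ∂_{k+1}, so:

  H_0: rank C_0 − rank ∂_1 = 10 − 9 = 1, and the invariant factors of ∂_1 are all 1, so H_0 ≅ Z.
  H_1: rank ker ∂_1 − rank ∂_2 = (30 − 9) − 20 = 1, and ∂_2 has invariant factor 2 > 1, so H_1 ≅ Z ⊕ Z/2Z.
  H_2: rank ker ∂_2 − rank ∂_3 = (20 − 20) − 0 = 0, and there is no ∂_3, so H_2 ≅ 0.

H_0 ≅ Z,  H_1 ≅ Z ⊕ Z/2Z,  H_2 = 0.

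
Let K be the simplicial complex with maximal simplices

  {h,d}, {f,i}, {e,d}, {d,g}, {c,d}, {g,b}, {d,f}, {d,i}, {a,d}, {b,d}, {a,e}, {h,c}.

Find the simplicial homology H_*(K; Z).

Take the total order a < b < c < d < e < f < g < h < i on the vertex set. Then K (dimension 1) consists of the simplices:

  0-simplices (9): a, b, c, d, e, f, g, h, i
  1-simplices (12): ad, ae, bd, bg, cd, ch, de, df, dg, dh, di, fi

Hence C_0 ≅ Z^9, C_1 ≅ Z^12.

Boundary ∂_1: C_1 → C_0 maps an edge to its endpoints' difference, ∂[p,q] = q − p.
This gives a 9×12 integer matrix of rank 8; reducing to Smith normal form yields diagonal entries (1,1,1,1,1,1,1,1).

Computing H_k = (kernel of ∂_k) / (image of ∂_{k+1}):

  H_0: rank C_0 − rank ∂_1 = 9 − 8 = 1, and the invariant factors of ∂_1 are all 1, so H_0 = Z.
  H_1: rank ker ∂_1 − rank ∂_2 = (12 − 8) − 0 = 4, and there is no ∂_2, so H_1 = Z^4.

As a check, the Euler characteristic is 9 − 12 = -3, which agrees with 1 − 4 = -3.

H_0 ≅ Z,  H_1 ≅ Z^4.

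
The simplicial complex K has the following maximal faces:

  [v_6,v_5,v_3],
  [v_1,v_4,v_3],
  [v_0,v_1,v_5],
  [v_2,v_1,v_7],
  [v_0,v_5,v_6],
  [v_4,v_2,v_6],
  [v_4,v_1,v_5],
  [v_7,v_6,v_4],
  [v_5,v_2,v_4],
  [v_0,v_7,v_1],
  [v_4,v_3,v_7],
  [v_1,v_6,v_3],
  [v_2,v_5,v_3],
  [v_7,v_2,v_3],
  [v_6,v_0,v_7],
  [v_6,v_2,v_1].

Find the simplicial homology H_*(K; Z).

K has 8 vertices, 24 edges, 16 triangles.
rank ∂_0 = 0, rank ∂_1 = 7 ⇒ b_0 = 8 − 0 − 7 = 1; all invariant factors of ∂_1 are 1 so no torsion. So H_0 ≅ Z.
rank ∂_1 = 7, rank ∂_2 = 15 ⇒ b_1 = 24 − 7 − 15 = 2; all invariant factors of ∂_2 are 1 so no torsion. So H_1 ≅ Z^2.
rank ∂_2 = 15, rank ∂_3 = 0 ⇒ b_2 = 16 − 15 − 0 = 1. So H_2 ≅ Z.

H_0 ≅ Z,  H_1 ≅ Z^2,  H_2 ≅ Z.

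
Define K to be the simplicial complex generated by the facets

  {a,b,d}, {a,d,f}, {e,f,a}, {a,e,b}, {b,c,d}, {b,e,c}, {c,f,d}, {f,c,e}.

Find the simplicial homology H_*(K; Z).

Order the vertices as a < b < c < d < e < f. Listing each simplex with vertices in this order, K has dimension 2 with simplices:

  0-simplices (6): a, b, c, d, e, f
  1-simplices (12): ab, ad, ae, af, bc, bd, be, cd, ce, cf, df, ef
  2-simplices (8): abd, abe, adf, aef, bcd, bce, cdf, cef

giving chain groups C_0 ≅ Z^6, C_1 ≅ Z^12, C_2 ≅ Z^8.

∂_1: C_1 → C_0 maps an edge to its endpoints' difference, ∂[p,q] = q − p.
The 6×12 boundary matrix has rank 5 and Smith normal form diag(1,1,1,1,1).

∂_2: C_2 → C_1 acts by ∂[p,q,r] = [q,r] − [p,r] + [p,q]. For instance
  ∂bce = ce − be + bc,
  ∂abd = bd − ad + ab.
The 12×8 boundary matrix has rank 7 and Smith normal form diag(1,1,1,1,1,1,1).

Computing H_k = (kernel of ∂_k) / (image of ∂_{k+1}):

  H_0: rank C_0 − rank ∂_1 = 6 − 5 = 1, and the invariant factors of ∂_1 are all 1, so H_0 = Z.
  H_1: rank ker ∂_1 − rank ∂_2 = (12 − 5) − 7 = 0, and the invariant factors of ∂_2 are all 1, so H_1 = 0.
  H_2: rank ker ∂_2 − rank ∂_3 = (8 − 7) − 0 = 1, and there is no ∂_3, so H_2 = Z.

H_0 = Z,  H_1 = 0,  H_2 = Z.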